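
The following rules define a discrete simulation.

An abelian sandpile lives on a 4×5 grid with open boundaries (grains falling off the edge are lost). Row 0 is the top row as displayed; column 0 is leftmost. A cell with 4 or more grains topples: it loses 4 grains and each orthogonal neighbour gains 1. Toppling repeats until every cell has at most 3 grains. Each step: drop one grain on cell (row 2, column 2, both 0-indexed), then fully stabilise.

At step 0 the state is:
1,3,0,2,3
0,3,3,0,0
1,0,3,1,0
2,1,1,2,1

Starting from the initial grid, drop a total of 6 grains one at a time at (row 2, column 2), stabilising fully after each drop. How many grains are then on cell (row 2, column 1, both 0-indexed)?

3

k=0  1,3,0,2,3
0,3,3,0,0
1,0,3,1,0
2,1,1,2,1
k=1  2,0,2,2,3
1,1,1,1,0
1,2,1,2,0
2,1,2,2,1
k=2  2,0,2,2,3
1,1,1,1,0
1,2,2,2,0
2,1,2,2,1
k=3  2,0,2,2,3
1,1,1,1,0
1,2,3,2,0
2,1,2,2,1
k=4  2,0,2,2,3
1,1,2,1,0
1,3,0,3,0
2,1,3,2,1
k=5  2,0,2,2,3
1,1,2,1,0
1,3,1,3,0
2,1,3,2,1
k=6  2,0,2,2,3
1,1,2,1,0
1,3,2,3,0
2,1,3,2,1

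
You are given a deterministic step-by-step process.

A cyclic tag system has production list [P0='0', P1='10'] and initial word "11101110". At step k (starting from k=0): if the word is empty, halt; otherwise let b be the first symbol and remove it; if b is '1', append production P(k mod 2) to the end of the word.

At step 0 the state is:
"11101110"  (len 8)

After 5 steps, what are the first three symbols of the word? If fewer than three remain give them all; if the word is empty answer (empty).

gen 0: "11101110"  (len 8)
gen 1: "11011100"  (len 8)
gen 2: "101110010"  (len 9)
gen 3: "011100100"  (len 9)
gen 4: "11100100"  (len 8)
gen 5: "11001000"  (len 8)

110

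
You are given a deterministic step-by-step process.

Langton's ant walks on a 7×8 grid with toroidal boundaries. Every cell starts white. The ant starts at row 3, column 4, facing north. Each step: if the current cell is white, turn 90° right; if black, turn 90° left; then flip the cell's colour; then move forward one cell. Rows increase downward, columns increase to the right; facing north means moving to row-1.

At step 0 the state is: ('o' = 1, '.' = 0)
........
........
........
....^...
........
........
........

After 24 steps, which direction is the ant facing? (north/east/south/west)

k=0  ........
........
........
....^...
........
........
........
k=1  ........
........
........
....o>..
........
........
........
k=2  ........
........
........
....oo..
.....v..
........
........
k=3  ........
........
........
....oo..
....<o..
........
........
k=4  ........
........
........
....^o..
....oo..
........
........
k=5  ........
........
........
...<.o..
....oo..
........
........
k=6  ........
........
...^....
...o.o..
....oo..
........
........
k=7  ........
........
...o>...
...o.o..
....oo..
........
........
k=8  ........
........
...oo...
...ovo..
....oo..
........
........
k=9  ........
........
...oo...
...<oo..
....oo..
........
........
k=10  ........
........
...oo...
....oo..
...voo..
........
........
k=11  ........
........
...oo...
....oo..
..<ooo..
........
........
k=12  ........
........
...oo...
..^.oo..
..oooo..
........
........
k=13  ........
........
...oo...
..o>oo..
..oooo..
........
........
k=14  ........
........
...oo...
..oooo..
..ovoo..
........
........
k=15  ........
........
...oo...
..oooo..
..o.>o..
........
........
k=16  ........
........
...oo...
..oo^o..
..o..o..
........
........
k=17  ........
........
...oo...
..o<.o..
..o..o..
........
........
k=18  ........
........
...oo...
..o..o..
..ov.o..
........
........
k=19  ........
........
...oo...
..o..o..
..<o.o..
........
........
k=20  ........
........
...oo...
..o..o..
...o.o..
..v.....
........
k=21  ........
........
...oo...
..o..o..
...o.o..
.<o.....
........
k=22  ........
........
...oo...
..o..o..
.^.o.o..
.oo.....
........
k=23  ........
........
...oo...
..o..o..
.o>o.o..
.oo.....
........
k=24  ........
........
...oo...
..o..o..
.ooo.o..
.ov.....
........

south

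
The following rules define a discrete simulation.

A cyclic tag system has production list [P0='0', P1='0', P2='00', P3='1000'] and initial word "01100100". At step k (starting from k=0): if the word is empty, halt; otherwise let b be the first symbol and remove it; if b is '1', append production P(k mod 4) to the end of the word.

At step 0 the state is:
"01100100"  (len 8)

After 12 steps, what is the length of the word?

0

[0] "01100100"  (len 8)
[1] "1100100"  (len 7)
[2] "1001000"  (len 7)
[3] "00100000"  (len 8)
[4] "0100000"  (len 7)
[5] "100000"  (len 6)
[6] "000000"  (len 6)
[7] "00000"  (len 5)
[8] "0000"  (len 4)
[9] "000"  (len 3)
[10] "00"  (len 2)
[11] "0"  (len 1)
[12] (halted — word empty)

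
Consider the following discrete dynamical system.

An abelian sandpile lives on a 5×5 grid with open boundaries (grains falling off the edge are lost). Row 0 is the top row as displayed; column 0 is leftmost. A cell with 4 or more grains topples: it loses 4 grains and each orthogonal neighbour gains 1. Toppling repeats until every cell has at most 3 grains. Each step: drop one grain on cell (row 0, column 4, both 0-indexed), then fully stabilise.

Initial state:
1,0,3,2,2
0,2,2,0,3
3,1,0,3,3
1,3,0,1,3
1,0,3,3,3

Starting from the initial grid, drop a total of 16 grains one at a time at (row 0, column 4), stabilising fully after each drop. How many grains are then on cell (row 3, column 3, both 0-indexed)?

[0] 1,0,3,2,2
0,2,2,0,3
3,1,0,3,3
1,3,0,1,3
1,0,3,3,3
[1] 1,0,3,2,3
0,2,2,0,3
3,1,0,3,3
1,3,0,1,3
1,0,3,3,3
[2] 1,0,3,3,1
0,2,2,2,1
3,1,1,1,2
1,3,2,0,2
1,1,0,2,1
[3] 1,0,3,3,2
0,2,2,2,1
3,1,1,1,2
1,3,2,0,2
1,1,0,2,1
[4] 1,0,3,3,3
0,2,2,2,1
3,1,1,1,2
1,3,2,0,2
1,1,0,2,1
[5] 1,1,0,1,1
0,2,3,3,2
3,1,1,1,2
1,3,2,0,2
1,1,0,2,1
[6] 1,1,0,1,2
0,2,3,3,2
3,1,1,1,2
1,3,2,0,2
1,1,0,2,1
[7] 1,1,0,1,3
0,2,3,3,2
3,1,1,1,2
1,3,2,0,2
1,1,0,2,1
[8] 1,1,0,2,0
0,2,3,3,3
3,1,1,1,2
1,3,2,0,2
1,1,0,2,1
[9] 1,1,0,2,1
0,2,3,3,3
3,1,1,1,2
1,3,2,0,2
1,1,0,2,1
[10] 1,1,0,2,2
0,2,3,3,3
3,1,1,1,2
1,3,2,0,2
1,1,0,2,1
[11] 1,1,0,2,3
0,2,3,3,3
3,1,1,1,2
1,3,2,0,2
1,1,0,2,1
[12] 1,1,2,0,2
0,3,0,2,1
3,1,2,2,3
1,3,2,0,2
1,1,0,2,1
[13] 1,1,2,0,3
0,3,0,2,1
3,1,2,2,3
1,3,2,0,2
1,1,0,2,1
[14] 1,1,2,1,0
0,3,0,2,2
3,1,2,2,3
1,3,2,0,2
1,1,0,2,1
[15] 1,1,2,1,1
0,3,0,2,2
3,1,2,2,3
1,3,2,0,2
1,1,0,2,1
[16] 1,1,2,1,2
0,3,0,2,2
3,1,2,2,3
1,3,2,0,2
1,1,0,2,1

0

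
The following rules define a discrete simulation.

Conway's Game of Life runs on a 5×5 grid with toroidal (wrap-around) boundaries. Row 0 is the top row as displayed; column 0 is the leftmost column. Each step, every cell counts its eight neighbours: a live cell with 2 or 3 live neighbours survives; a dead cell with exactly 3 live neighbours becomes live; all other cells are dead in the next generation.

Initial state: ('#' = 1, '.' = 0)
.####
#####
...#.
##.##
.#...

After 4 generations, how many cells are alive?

6

[0] .####
#####
...#.
##.##
.#...
[1] .....
.....
.....
##.##
.....
[2] .....
.....
#...#
#...#
#...#
[3] .....
.....
#...#
.#.#.
#...#
[4] .....
.....
#...#
.#.#.
#...#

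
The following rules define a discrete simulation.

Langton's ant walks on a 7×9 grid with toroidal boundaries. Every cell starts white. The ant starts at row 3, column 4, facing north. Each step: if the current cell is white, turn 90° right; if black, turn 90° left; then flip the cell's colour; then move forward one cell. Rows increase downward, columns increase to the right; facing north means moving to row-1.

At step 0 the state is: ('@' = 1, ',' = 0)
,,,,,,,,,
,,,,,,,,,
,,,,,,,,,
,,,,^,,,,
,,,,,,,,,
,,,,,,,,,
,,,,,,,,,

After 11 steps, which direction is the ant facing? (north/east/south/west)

gen 0: ,,,,,,,,,
,,,,,,,,,
,,,,,,,,,
,,,,^,,,,
,,,,,,,,,
,,,,,,,,,
,,,,,,,,,
gen 1: ,,,,,,,,,
,,,,,,,,,
,,,,,,,,,
,,,,@>,,,
,,,,,,,,,
,,,,,,,,,
,,,,,,,,,
gen 2: ,,,,,,,,,
,,,,,,,,,
,,,,,,,,,
,,,,@@,,,
,,,,,v,,,
,,,,,,,,,
,,,,,,,,,
gen 3: ,,,,,,,,,
,,,,,,,,,
,,,,,,,,,
,,,,@@,,,
,,,,<@,,,
,,,,,,,,,
,,,,,,,,,
gen 4: ,,,,,,,,,
,,,,,,,,,
,,,,,,,,,
,,,,^@,,,
,,,,@@,,,
,,,,,,,,,
,,,,,,,,,
gen 5: ,,,,,,,,,
,,,,,,,,,
,,,,,,,,,
,,,<,@,,,
,,,,@@,,,
,,,,,,,,,
,,,,,,,,,
gen 6: ,,,,,,,,,
,,,,,,,,,
,,,^,,,,,
,,,@,@,,,
,,,,@@,,,
,,,,,,,,,
,,,,,,,,,
gen 7: ,,,,,,,,,
,,,,,,,,,
,,,@>,,,,
,,,@,@,,,
,,,,@@,,,
,,,,,,,,,
,,,,,,,,,
gen 8: ,,,,,,,,,
,,,,,,,,,
,,,@@,,,,
,,,@v@,,,
,,,,@@,,,
,,,,,,,,,
,,,,,,,,,
gen 9: ,,,,,,,,,
,,,,,,,,,
,,,@@,,,,
,,,<@@,,,
,,,,@@,,,
,,,,,,,,,
,,,,,,,,,
gen 10: ,,,,,,,,,
,,,,,,,,,
,,,@@,,,,
,,,,@@,,,
,,,v@@,,,
,,,,,,,,,
,,,,,,,,,
gen 11: ,,,,,,,,,
,,,,,,,,,
,,,@@,,,,
,,,,@@,,,
,,<@@@,,,
,,,,,,,,,
,,,,,,,,,

west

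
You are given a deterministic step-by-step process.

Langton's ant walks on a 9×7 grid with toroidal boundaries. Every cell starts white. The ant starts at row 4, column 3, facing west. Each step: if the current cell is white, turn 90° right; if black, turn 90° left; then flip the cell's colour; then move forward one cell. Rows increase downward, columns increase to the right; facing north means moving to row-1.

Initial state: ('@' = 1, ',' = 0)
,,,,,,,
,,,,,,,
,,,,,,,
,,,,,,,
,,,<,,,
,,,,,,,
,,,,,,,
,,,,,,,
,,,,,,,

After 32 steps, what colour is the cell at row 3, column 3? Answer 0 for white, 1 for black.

k=0  ,,,,,,,
,,,,,,,
,,,,,,,
,,,,,,,
,,,<,,,
,,,,,,,
,,,,,,,
,,,,,,,
,,,,,,,
k=1  ,,,,,,,
,,,,,,,
,,,,,,,
,,,^,,,
,,,@,,,
,,,,,,,
,,,,,,,
,,,,,,,
,,,,,,,
k=2  ,,,,,,,
,,,,,,,
,,,,,,,
,,,@>,,
,,,@,,,
,,,,,,,
,,,,,,,
,,,,,,,
,,,,,,,
k=3  ,,,,,,,
,,,,,,,
,,,,,,,
,,,@@,,
,,,@v,,
,,,,,,,
,,,,,,,
,,,,,,,
,,,,,,,
k=4  ,,,,,,,
,,,,,,,
,,,,,,,
,,,@@,,
,,,<@,,
,,,,,,,
,,,,,,,
,,,,,,,
,,,,,,,
k=5  ,,,,,,,
,,,,,,,
,,,,,,,
,,,@@,,
,,,,@,,
,,,v,,,
,,,,,,,
,,,,,,,
,,,,,,,
k=6  ,,,,,,,
,,,,,,,
,,,,,,,
,,,@@,,
,,,,@,,
,,<@,,,
,,,,,,,
,,,,,,,
,,,,,,,
k=7  ,,,,,,,
,,,,,,,
,,,,,,,
,,,@@,,
,,^,@,,
,,@@,,,
,,,,,,,
,,,,,,,
,,,,,,,
k=8  ,,,,,,,
,,,,,,,
,,,,,,,
,,,@@,,
,,@>@,,
,,@@,,,
,,,,,,,
,,,,,,,
,,,,,,,
k=9  ,,,,,,,
,,,,,,,
,,,,,,,
,,,@@,,
,,@@@,,
,,@v,,,
,,,,,,,
,,,,,,,
,,,,,,,
k=10  ,,,,,,,
,,,,,,,
,,,,,,,
,,,@@,,
,,@@@,,
,,@,>,,
,,,,,,,
,,,,,,,
,,,,,,,
k=11  ,,,,,,,
,,,,,,,
,,,,,,,
,,,@@,,
,,@@@,,
,,@,@,,
,,,,v,,
,,,,,,,
,,,,,,,
k=12  ,,,,,,,
,,,,,,,
,,,,,,,
,,,@@,,
,,@@@,,
,,@,@,,
,,,<@,,
,,,,,,,
,,,,,,,
k=13  ,,,,,,,
,,,,,,,
,,,,,,,
,,,@@,,
,,@@@,,
,,@^@,,
,,,@@,,
,,,,,,,
,,,,,,,
k=14  ,,,,,,,
,,,,,,,
,,,,,,,
,,,@@,,
,,@@@,,
,,@@>,,
,,,@@,,
,,,,,,,
,,,,,,,
k=15  ,,,,,,,
,,,,,,,
,,,,,,,
,,,@@,,
,,@@^,,
,,@@,,,
,,,@@,,
,,,,,,,
,,,,,,,
k=16  ,,,,,,,
,,,,,,,
,,,,,,,
,,,@@,,
,,@<,,,
,,@@,,,
,,,@@,,
,,,,,,,
,,,,,,,
k=17  ,,,,,,,
,,,,,,,
,,,,,,,
,,,@@,,
,,@,,,,
,,@v,,,
,,,@@,,
,,,,,,,
,,,,,,,
k=18  ,,,,,,,
,,,,,,,
,,,,,,,
,,,@@,,
,,@,,,,
,,@,>,,
,,,@@,,
,,,,,,,
,,,,,,,
k=19  ,,,,,,,
,,,,,,,
,,,,,,,
,,,@@,,
,,@,,,,
,,@,@,,
,,,@v,,
,,,,,,,
,,,,,,,
k=20  ,,,,,,,
,,,,,,,
,,,,,,,
,,,@@,,
,,@,,,,
,,@,@,,
,,,@,>,
,,,,,,,
,,,,,,,
k=21  ,,,,,,,
,,,,,,,
,,,,,,,
,,,@@,,
,,@,,,,
,,@,@,,
,,,@,@,
,,,,,v,
,,,,,,,
k=22  ,,,,,,,
,,,,,,,
,,,,,,,
,,,@@,,
,,@,,,,
,,@,@,,
,,,@,@,
,,,,<@,
,,,,,,,
k=23  ,,,,,,,
,,,,,,,
,,,,,,,
,,,@@,,
,,@,,,,
,,@,@,,
,,,@^@,
,,,,@@,
,,,,,,,
k=24  ,,,,,,,
,,,,,,,
,,,,,,,
,,,@@,,
,,@,,,,
,,@,@,,
,,,@@>,
,,,,@@,
,,,,,,,
k=25  ,,,,,,,
,,,,,,,
,,,,,,,
,,,@@,,
,,@,,,,
,,@,@^,
,,,@@,,
,,,,@@,
,,,,,,,
k=26  ,,,,,,,
,,,,,,,
,,,,,,,
,,,@@,,
,,@,,,,
,,@,@@>
,,,@@,,
,,,,@@,
,,,,,,,
k=27  ,,,,,,,
,,,,,,,
,,,,,,,
,,,@@,,
,,@,,,,
,,@,@@@
,,,@@,v
,,,,@@,
,,,,,,,
k=28  ,,,,,,,
,,,,,,,
,,,,,,,
,,,@@,,
,,@,,,,
,,@,@@@
,,,@@<@
,,,,@@,
,,,,,,,
k=29  ,,,,,,,
,,,,,,,
,,,,,,,
,,,@@,,
,,@,,,,
,,@,@^@
,,,@@@@
,,,,@@,
,,,,,,,
k=30  ,,,,,,,
,,,,,,,
,,,,,,,
,,,@@,,
,,@,,,,
,,@,<,@
,,,@@@@
,,,,@@,
,,,,,,,
k=31  ,,,,,,,
,,,,,,,
,,,,,,,
,,,@@,,
,,@,,,,
,,@,,,@
,,,@v@@
,,,,@@,
,,,,,,,
k=32  ,,,,,,,
,,,,,,,
,,,,,,,
,,,@@,,
,,@,,,,
,,@,,,@
,,,@,>@
,,,,@@,
,,,,,,,

1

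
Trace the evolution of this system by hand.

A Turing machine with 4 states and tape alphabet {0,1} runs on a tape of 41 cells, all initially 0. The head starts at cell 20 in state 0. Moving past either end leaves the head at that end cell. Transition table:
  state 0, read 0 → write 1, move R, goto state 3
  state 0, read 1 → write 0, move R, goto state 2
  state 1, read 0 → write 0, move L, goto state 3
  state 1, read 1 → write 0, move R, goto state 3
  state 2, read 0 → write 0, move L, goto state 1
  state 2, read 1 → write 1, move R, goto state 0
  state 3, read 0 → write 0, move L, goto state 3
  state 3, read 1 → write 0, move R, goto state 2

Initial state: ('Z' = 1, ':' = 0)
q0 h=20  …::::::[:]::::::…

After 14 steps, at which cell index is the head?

[0] q0 h=20  …::::::[:]::::::…
[1] q3 h=21  …:::::Z[:]::::::…
[2] q3 h=20  …::::::[Z]::::::…
[3] q2 h=21  …::::::[:]::::::…
[4] q1 h=20  …::::::[:]::::::…
[5] q3 h=19  …::::::[:]::::::…
[6] q3 h=18  …::::::[:]::::::…
[7] q3 h=17  …::::::[:]::::::…
[8] q3 h=16  …::::::[:]::::::…
[9] q3 h=15  …::::::[:]::::::…
[10] q3 h=14  …::::::[:]::::::…
[11] q3 h=13  …::::::[:]::::::…
[12] q3 h=12  …::::::[:]::::::…
[13] q3 h=11  …::::::[:]::::::…
[14] q3 h=10  …::::::[:]::::::…

10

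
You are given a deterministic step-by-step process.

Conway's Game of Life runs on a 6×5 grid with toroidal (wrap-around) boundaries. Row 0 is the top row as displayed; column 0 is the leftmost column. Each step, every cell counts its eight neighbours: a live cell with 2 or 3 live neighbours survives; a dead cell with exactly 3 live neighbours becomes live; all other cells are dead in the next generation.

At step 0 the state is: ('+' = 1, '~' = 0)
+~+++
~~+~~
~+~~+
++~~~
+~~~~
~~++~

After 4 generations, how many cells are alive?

2

k=0  +~+++
~~+~~
~+~~+
++~~~
+~~~~
~~++~
k=1  ~~~~+
~~+~~
~++~~
~+~~+
+~+~+
+~+~~
k=2  ~+~+~
~+++~
++++~
~~~~+
~~+~+
+~~~~
k=3  ++~++
~~~~~
+~~~~
~~~~+
+~~++
+++++
k=4  ~~~~~
~+~~~
~~~~~
~~~+~
~~~~~
~~~~~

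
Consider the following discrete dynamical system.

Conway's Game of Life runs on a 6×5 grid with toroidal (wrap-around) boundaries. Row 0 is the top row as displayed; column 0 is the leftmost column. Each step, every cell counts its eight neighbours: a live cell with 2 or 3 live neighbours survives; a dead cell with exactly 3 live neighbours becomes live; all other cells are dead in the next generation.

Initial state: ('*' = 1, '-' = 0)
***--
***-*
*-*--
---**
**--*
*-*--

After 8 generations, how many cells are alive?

3

[0] ***--
***-*
*-*--
---**
**--*
*-*--
[1] -----
----*
--*--
--**-
-**--
--**-
[2] ---*-
-----
--*--
---*-
-*---
-***-
[3] ---*-
-----
-----
--*--
-*-*-
-*-*-
[4] --*--
-----
-----
--*--
-*-*-
---**
[5] ---*-
-----
-----
--*--
---**
---**
[6] ---**
-----
-----
---*-
--*-*
--*--
[7] ---*-
-----
-----
---*-
--*--
--*-*
[8] ---*-
-----
-----
-----
--*--
--*--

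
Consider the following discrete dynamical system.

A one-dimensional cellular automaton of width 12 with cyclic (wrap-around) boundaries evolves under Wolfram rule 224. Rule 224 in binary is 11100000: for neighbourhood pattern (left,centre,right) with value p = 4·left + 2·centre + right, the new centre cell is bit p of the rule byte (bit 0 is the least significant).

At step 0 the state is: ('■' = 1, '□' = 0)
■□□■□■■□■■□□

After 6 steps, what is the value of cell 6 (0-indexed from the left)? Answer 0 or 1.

0

gen 0: ■□□■□■■□■■□□
gen 1: □□□□■□■■□■□□
gen 2: □□□□□■□■■□□□
gen 3: □□□□□□■□■□□□
gen 4: □□□□□□□■□□□□
gen 5: □□□□□□□□□□□□
gen 6: □□□□□□□□□□□□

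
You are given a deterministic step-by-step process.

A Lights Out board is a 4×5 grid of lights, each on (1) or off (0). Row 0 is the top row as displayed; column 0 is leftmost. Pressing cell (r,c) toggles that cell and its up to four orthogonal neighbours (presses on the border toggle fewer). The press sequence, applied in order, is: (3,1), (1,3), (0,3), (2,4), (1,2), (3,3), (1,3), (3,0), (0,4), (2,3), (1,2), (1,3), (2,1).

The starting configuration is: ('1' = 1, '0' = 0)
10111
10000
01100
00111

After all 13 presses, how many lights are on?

step 0: 10111
10000
01100
00111
step 1: 10111
10000
00100
11011
step 2: 10101
10111
00110
11011
step 3: 10010
10101
00110
11011
step 4: 10010
10100
00101
11010
step 5: 10110
11010
00001
11010
step 6: 10110
11010
00011
11101
step 7: 10100
11101
00001
11101
step 8: 10100
11101
10001
00101
step 9: 10111
11100
10001
00101
step 10: 10111
11110
10110
00111
step 11: 10011
10000
10010
00111
step 12: 10001
10111
10000
00111
step 13: 10001
11111
01100
01111

13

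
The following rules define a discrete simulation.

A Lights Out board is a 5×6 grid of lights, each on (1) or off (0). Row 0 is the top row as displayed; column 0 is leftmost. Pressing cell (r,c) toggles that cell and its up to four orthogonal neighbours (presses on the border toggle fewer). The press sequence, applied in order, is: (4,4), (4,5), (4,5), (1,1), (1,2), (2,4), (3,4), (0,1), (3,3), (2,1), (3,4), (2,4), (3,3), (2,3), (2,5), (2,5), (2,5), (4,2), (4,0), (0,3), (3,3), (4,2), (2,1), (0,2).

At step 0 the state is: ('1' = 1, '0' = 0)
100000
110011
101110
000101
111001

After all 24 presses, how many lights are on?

t=0: 100000
110011
101110
000101
111001
t=1: 100000
110011
101110
000111
111110
t=2: 100000
110011
101110
000110
111101
t=3: 100000
110011
101110
000111
111110
t=4: 110000
001011
111110
000111
111110
t=5: 111000
010111
110110
000111
111110
t=6: 111000
010101
110001
000101
111110
t=7: 111000
010101
110011
000010
111100
t=8: 000000
000101
110011
000010
111100
t=9: 000000
000101
110111
001100
111000
t=10: 000000
010101
001111
011100
111000
t=11: 000000
010101
001101
011011
111010
t=12: 000000
010111
001010
011001
111010
t=13: 000000
010111
001110
010111
111110
t=14: 000000
010011
000000
010011
111110
t=15: 000000
010010
000011
010010
111110
t=16: 000000
010011
000000
010011
111110
t=17: 000000
010010
000011
010010
111110
t=18: 000000
010010
000011
011010
100010
t=19: 000000
010010
000011
111010
010010
t=20: 001110
010110
000011
111010
010010
t=21: 001110
010110
000111
110100
010110
t=22: 001110
010110
000111
111100
001010
t=23: 001110
000110
111111
101100
001010
t=24: 010010
001110
111111
101100
001010

16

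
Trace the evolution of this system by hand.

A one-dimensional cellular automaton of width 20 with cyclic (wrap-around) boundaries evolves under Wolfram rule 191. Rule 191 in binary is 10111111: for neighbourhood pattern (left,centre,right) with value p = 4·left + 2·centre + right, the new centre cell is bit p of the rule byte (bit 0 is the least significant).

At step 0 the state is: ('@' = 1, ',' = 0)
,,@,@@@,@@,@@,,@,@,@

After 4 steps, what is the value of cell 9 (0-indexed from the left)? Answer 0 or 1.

0

step 0: ,,@,@@@,@@,@@,,@,@,@
step 1: @@@@@@,@@,@@,@@@@@@@
step 2: @@@@@,@@,@@,@@@@@@@@
step 3: @@@@,@@,@@,@@@@@@@@@
step 4: @@@,@@,@@,@@@@@@@@@@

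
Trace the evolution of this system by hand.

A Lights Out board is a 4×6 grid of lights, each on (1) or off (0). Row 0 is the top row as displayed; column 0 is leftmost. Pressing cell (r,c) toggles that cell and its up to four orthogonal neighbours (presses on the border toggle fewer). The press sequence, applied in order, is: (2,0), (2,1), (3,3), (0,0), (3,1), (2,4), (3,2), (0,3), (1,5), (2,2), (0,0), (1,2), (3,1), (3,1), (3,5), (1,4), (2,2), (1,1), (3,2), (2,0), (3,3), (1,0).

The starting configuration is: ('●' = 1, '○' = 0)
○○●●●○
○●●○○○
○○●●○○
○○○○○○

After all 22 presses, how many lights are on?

t=0: ○○●●●○
○●●○○○
○○●●○○
○○○○○○
t=1: ○○●●●○
●●●○○○
●●●●○○
●○○○○○
t=2: ○○●●●○
●○●○○○
○○○●○○
●●○○○○
t=3: ○○●●●○
●○●○○○
○○○○○○
●●●●●○
t=4: ●●●●●○
○○●○○○
○○○○○○
●●●●●○
t=5: ●●●●●○
○○●○○○
○●○○○○
○○○●●○
t=6: ●●●●●○
○○●○●○
○●○●●●
○○○●○○
t=7: ●●●●●○
○○●○●○
○●●●●●
○●●○○○
t=8: ●●○○○○
○○●●●○
○●●●●●
○●●○○○
t=9: ●●○○○●
○○●●○●
○●●●●○
○●●○○○
t=10: ●●○○○●
○○○●○●
○○○○●○
○●○○○○
t=11: ○○○○○●
●○○●○●
○○○○●○
○●○○○○
t=12: ○○●○○●
●●●○○●
○○●○●○
○●○○○○
t=13: ○○●○○●
●●●○○●
○●●○●○
●○●○○○
t=14: ○○●○○●
●●●○○●
○○●○●○
○●○○○○
t=15: ○○●○○●
●●●○○●
○○●○●●
○●○○●●
t=16: ○○●○●●
●●●●●○
○○●○○●
○●○○●●
t=17: ○○●○●●
●●○●●○
○●○●○●
○●●○●●
t=18: ○●●○●●
○○●●●○
○○○●○●
○●●○●●
t=19: ○●●○●●
○○●●●○
○○●●○●
○○○●●●
t=20: ○●●○●●
●○●●●○
●●●●○●
●○○●●●
t=21: ○●●○●●
●○●●●○
●●●○○●
●○●○○●
t=22: ●●●○●●
○●●●●○
○●●○○●
●○●○○●

15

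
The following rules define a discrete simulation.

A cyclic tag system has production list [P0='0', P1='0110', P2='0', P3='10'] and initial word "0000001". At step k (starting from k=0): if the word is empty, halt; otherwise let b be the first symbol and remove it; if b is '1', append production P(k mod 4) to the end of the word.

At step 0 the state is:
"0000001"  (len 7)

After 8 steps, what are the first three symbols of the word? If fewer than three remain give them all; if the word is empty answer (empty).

t=0: "0000001"  (len 7)
t=1: "000001"  (len 6)
t=2: "00001"  (len 5)
t=3: "0001"  (len 4)
t=4: "001"  (len 3)
t=5: "01"  (len 2)
t=6: "1"  (len 1)
t=7: "0"  (len 1)
t=8: (halted — word empty)

(empty)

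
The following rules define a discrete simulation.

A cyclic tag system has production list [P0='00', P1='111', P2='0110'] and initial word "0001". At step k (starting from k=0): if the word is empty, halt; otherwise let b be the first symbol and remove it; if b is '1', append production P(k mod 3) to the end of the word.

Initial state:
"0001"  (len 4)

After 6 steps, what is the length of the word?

0

[0] "0001"  (len 4)
[1] "001"  (len 3)
[2] "01"  (len 2)
[3] "1"  (len 1)
[4] "00"  (len 2)
[5] "0"  (len 1)
[6] (halted — word empty)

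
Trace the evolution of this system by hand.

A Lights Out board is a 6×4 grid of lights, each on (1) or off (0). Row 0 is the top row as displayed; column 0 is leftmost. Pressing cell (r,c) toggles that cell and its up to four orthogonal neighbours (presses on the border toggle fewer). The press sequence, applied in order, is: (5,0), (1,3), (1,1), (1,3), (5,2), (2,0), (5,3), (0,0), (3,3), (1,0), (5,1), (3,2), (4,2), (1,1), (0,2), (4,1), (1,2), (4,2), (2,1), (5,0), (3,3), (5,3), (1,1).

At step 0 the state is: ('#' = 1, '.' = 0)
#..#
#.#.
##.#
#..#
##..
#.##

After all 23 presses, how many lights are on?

k=0  #..#
#.#.
##.#
#..#
##..
#.##
k=1  #..#
#.#.
##.#
#..#
.#..
.###
k=2  #...
#..#
##..
#..#
.#..
.###
k=3  ##..
.###
#...
#..#
.#..
.###
k=4  ##.#
.#..
#..#
#..#
.#..
.###
k=5  ##.#
.#..
#..#
#..#
.##.
....
k=6  ##.#
##..
.#.#
...#
.##.
....
k=7  ##.#
##..
.#.#
...#
.###
..##
k=8  ...#
.#..
.#.#
...#
.###
..##
k=9  ...#
.#..
.#..
..#.
.##.
..##
k=10  #..#
#...
##..
..#.
.##.
..##
k=11  #..#
#...
##..
..#.
..#.
##.#
k=12  #..#
#...
###.
.#.#
....
##.#
k=13  #..#
#...
###.
.###
.###
####
k=14  ##.#
.##.
#.#.
.###
.###
####
k=15  #.#.
.#..
#.#.
.###
.###
####
k=16  #.#.
.#..
#.#.
..##
#..#
#.##
k=17  #...
..##
#...
..##
#..#
#.##
k=18  #...
..##
#...
...#
###.
#..#
k=19  #...
.###
.##.
.#.#
###.
#..#
k=20  #...
.###
.##.
.#.#
.##.
.#.#
k=21  #...
.###
.###
.##.
.###
.#.#
k=22  #...
.###
.###
.##.
.##.
.##.
k=23  ##..
#..#
..##
.##.
.##.
.##.

12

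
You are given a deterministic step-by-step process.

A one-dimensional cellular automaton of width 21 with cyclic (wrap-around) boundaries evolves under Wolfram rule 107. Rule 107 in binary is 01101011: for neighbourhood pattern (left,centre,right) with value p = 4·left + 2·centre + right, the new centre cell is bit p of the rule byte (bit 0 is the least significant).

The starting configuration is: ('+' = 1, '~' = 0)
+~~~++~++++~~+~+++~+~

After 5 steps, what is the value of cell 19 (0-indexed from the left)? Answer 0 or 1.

1

step 0: +~~~++~++++~~+~+++~+~
step 1: ~~++++++~~+~+~++~++~+
step 2: ~++~~~~+~+~+~+++++++~
step 3: +++~+++~+~+~++~~~~~+~
step 4: +~+++~++~+~+++~++++~+
step 5: +++~+++++~++~+++~~+++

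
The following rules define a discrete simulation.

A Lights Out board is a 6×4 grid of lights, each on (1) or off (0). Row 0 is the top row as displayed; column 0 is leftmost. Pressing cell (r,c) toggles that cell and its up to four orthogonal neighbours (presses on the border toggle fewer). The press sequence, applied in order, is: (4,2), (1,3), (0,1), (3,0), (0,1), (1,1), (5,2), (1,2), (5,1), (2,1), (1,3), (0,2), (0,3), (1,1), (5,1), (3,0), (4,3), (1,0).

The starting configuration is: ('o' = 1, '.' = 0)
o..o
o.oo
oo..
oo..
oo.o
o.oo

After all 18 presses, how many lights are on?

step 0: o..o
o.oo
oo..
oo..
oo.o
o.oo
step 1: o..o
o.oo
oo..
ooo.
o.o.
o..o
step 2: o...
o...
oo.o
ooo.
o.o.
o..o
step 3: .oo.
oo..
oo.o
ooo.
o.o.
o..o
step 4: .oo.
oo..
.o.o
..o.
..o.
o..o
step 5: o...
o...
.o.o
..o.
..o.
o..o
step 6: oo..
.oo.
...o
..o.
..o.
o..o
step 7: oo..
.oo.
...o
..o.
....
ooo.
step 8: ooo.
...o
..oo
..o.
....
ooo.
step 9: ooo.
...o
..oo
..o.
.o..
....
step 10: ooo.
.o.o
oo.o
.oo.
.o..
....
step 11: oooo
.oo.
oo..
.oo.
.o..
....
step 12: o...
.o..
oo..
.oo.
.o..
....
step 13: o.oo
.o.o
oo..
.oo.
.o..
....
step 14: oooo
o.oo
o...
.oo.
.o..
....
step 15: oooo
o.oo
o...
.oo.
....
ooo.
step 16: oooo
o.oo
....
o.o.
o...
ooo.
step 17: oooo
o.oo
....
o.oo
o.oo
oooo
step 18: .ooo
.ooo
o...
o.oo
o.oo
oooo

17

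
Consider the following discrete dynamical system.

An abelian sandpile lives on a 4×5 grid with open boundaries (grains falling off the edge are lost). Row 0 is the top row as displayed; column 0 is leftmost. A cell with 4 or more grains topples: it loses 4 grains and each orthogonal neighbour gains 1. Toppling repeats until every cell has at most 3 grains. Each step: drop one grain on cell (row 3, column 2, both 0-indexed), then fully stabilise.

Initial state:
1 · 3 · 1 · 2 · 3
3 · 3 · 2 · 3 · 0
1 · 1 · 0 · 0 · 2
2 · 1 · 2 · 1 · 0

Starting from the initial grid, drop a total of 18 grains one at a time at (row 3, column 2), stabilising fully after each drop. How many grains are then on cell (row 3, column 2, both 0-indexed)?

gen 0: 1 · 3 · 1 · 2 · 3
3 · 3 · 2 · 3 · 0
1 · 1 · 0 · 0 · 2
2 · 1 · 2 · 1 · 0
gen 1: 1 · 3 · 1 · 2 · 3
3 · 3 · 2 · 3 · 0
1 · 1 · 0 · 0 · 2
2 · 1 · 3 · 1 · 0
gen 2: 1 · 3 · 1 · 2 · 3
3 · 3 · 2 · 3 · 0
1 · 1 · 1 · 0 · 2
2 · 2 · 0 · 2 · 0
gen 3: 1 · 3 · 1 · 2 · 3
3 · 3 · 2 · 3 · 0
1 · 1 · 1 · 0 · 2
2 · 2 · 1 · 2 · 0
gen 4: 1 · 3 · 1 · 2 · 3
3 · 3 · 2 · 3 · 0
1 · 1 · 1 · 0 · 2
2 · 2 · 2 · 2 · 0
gen 5: 1 · 3 · 1 · 2 · 3
3 · 3 · 2 · 3 · 0
1 · 1 · 1 · 0 · 2
2 · 2 · 3 · 2 · 0
gen 6: 1 · 3 · 1 · 2 · 3
3 · 3 · 2 · 3 · 0
1 · 1 · 2 · 0 · 2
2 · 3 · 0 · 3 · 0
gen 7: 1 · 3 · 1 · 2 · 3
3 · 3 · 2 · 3 · 0
1 · 1 · 2 · 0 · 2
2 · 3 · 1 · 3 · 0
gen 8: 1 · 3 · 1 · 2 · 3
3 · 3 · 2 · 3 · 0
1 · 1 · 2 · 0 · 2
2 · 3 · 2 · 3 · 0
gen 9: 1 · 3 · 1 · 2 · 3
3 · 3 · 2 · 3 · 0
1 · 1 · 2 · 0 · 2
2 · 3 · 3 · 3 · 0
gen 10: 1 · 3 · 1 · 2 · 3
3 · 3 · 2 · 3 · 0
1 · 2 · 3 · 1 · 2
3 · 0 · 2 · 0 · 1
gen 11: 1 · 3 · 1 · 2 · 3
3 · 3 · 2 · 3 · 0
1 · 2 · 3 · 1 · 2
3 · 0 · 3 · 0 · 1
gen 12: 1 · 3 · 1 · 2 · 3
3 · 3 · 3 · 3 · 0
1 · 3 · 0 · 2 · 2
3 · 1 · 1 · 1 · 1
gen 13: 1 · 3 · 1 · 2 · 3
3 · 3 · 3 · 3 · 0
1 · 3 · 0 · 2 · 2
3 · 1 · 2 · 1 · 1
gen 14: 1 · 3 · 1 · 2 · 3
3 · 3 · 3 · 3 · 0
1 · 3 · 0 · 2 · 2
3 · 1 · 3 · 1 · 1
gen 15: 1 · 3 · 1 · 2 · 3
3 · 3 · 3 · 3 · 0
1 · 3 · 1 · 2 · 2
3 · 2 · 0 · 2 · 1
gen 16: 1 · 3 · 1 · 2 · 3
3 · 3 · 3 · 3 · 0
1 · 3 · 1 · 2 · 2
3 · 2 · 1 · 2 · 1
gen 17: 1 · 3 · 1 · 2 · 3
3 · 3 · 3 · 3 · 0
1 · 3 · 1 · 2 · 2
3 · 2 · 2 · 2 · 1
gen 18: 1 · 3 · 1 · 2 · 3
3 · 3 · 3 · 3 · 0
1 · 3 · 1 · 2 · 2
3 · 2 · 3 · 2 · 1

3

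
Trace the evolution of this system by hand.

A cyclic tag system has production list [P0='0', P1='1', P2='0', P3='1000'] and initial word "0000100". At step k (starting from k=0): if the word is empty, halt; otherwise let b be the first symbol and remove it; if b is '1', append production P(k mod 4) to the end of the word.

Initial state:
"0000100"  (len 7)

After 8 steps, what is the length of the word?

t=0: "0000100"  (len 7)
t=1: "000100"  (len 6)
t=2: "00100"  (len 5)
t=3: "0100"  (len 4)
t=4: "100"  (len 3)
t=5: "000"  (len 3)
t=6: "00"  (len 2)
t=7: "0"  (len 1)
t=8: (halted — word empty)

0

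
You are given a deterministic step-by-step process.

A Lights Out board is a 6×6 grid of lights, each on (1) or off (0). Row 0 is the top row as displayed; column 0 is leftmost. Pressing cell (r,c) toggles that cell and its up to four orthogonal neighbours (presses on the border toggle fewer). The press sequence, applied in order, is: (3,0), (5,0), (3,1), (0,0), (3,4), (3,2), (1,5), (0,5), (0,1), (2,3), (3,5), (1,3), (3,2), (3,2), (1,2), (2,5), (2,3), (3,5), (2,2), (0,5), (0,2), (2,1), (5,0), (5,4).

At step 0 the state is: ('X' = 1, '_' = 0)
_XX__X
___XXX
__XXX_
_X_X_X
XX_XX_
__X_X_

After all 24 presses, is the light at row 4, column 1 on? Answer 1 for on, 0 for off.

0

step 0: _XX__X
___XXX
__XXX_
_X_X_X
XX_XX_
__X_X_
step 1: _XX__X
___XXX
X_XXX_
X__X_X
_X_XX_
__X_X_
step 2: _XX__X
___XXX
X_XXX_
X__X_X
XX_XX_
XXX_X_
step 3: _XX__X
___XXX
XXXXX_
_XXX_X
X__XX_
XXX_X_
step 4: X_X__X
X__XXX
XXXXX_
_XXX_X
X__XX_
XXX_X_
step 5: X_X__X
X__XXX
XXXX__
_XX_X_
X__X__
XXX_X_
step 6: X_X__X
X__XXX
XX_X__
___XX_
X_XX__
XXX_X_
step 7: X_X___
X__X__
XX_X_X
___XX_
X_XX__
XXX_X_
step 8: X_X_XX
X__X_X
XX_X_X
___XX_
X_XX__
XXX_X_
step 9: _X__XX
XX_X_X
XX_X_X
___XX_
X_XX__
XXX_X_
step 10: _X__XX
XX___X
XXX_XX
____X_
X_XX__
XXX_X_
step 11: _X__XX
XX___X
XXX_X_
_____X
X_XX_X
XXX_X_
step 12: _X_XXX
XXXXXX
XXXXX_
_____X
X_XX_X
XXX_X_
step 13: _X_XXX
XXXXXX
XX_XX_
_XXX_X
X__X_X
XXX_X_
step 14: _X_XXX
XXXXXX
XXXXX_
_____X
X_XX_X
XXX_X_
step 15: _XXXXX
X___XX
XX_XX_
_____X
X_XX_X
XXX_X_
step 16: _XXXXX
X___X_
XX_X_X
______
X_XX_X
XXX_X_
step 17: _XXXXX
X__XX_
XXX_XX
___X__
X_XX_X
XXX_X_
step 18: _XXXXX
X__XX_
XXX_X_
___XXX
X_XX__
XXX_X_
step 19: _XXXXX
X_XXX_
X__XX_
__XXXX
X_XX__
XXX_X_
step 20: _XXX__
X_XXXX
X__XX_
__XXXX
X_XX__
XXX_X_
step 21: ______
X__XXX
X__XX_
__XXXX
X_XX__
XXX_X_
step 22: ______
XX_XXX
_XXXX_
_XXXXX
X_XX__
XXX_X_
step 23: ______
XX_XXX
_XXXX_
_XXXXX
__XX__
__X_X_
step 24: ______
XX_XXX
_XXXX_
_XXXXX
__XXX_
__XX_X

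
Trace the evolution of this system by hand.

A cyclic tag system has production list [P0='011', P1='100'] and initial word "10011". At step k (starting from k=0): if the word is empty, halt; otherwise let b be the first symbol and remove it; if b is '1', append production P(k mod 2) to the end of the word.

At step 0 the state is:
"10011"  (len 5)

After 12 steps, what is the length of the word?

11

gen 0: "10011"  (len 5)
gen 1: "0011011"  (len 7)
gen 2: "011011"  (len 6)
gen 3: "11011"  (len 5)
gen 4: "1011100"  (len 7)
gen 5: "011100011"  (len 9)
gen 6: "11100011"  (len 8)
gen 7: "1100011011"  (len 10)
gen 8: "100011011100"  (len 12)
gen 9: "00011011100011"  (len 14)
gen 10: "0011011100011"  (len 13)
gen 11: "011011100011"  (len 12)
gen 12: "11011100011"  (len 11)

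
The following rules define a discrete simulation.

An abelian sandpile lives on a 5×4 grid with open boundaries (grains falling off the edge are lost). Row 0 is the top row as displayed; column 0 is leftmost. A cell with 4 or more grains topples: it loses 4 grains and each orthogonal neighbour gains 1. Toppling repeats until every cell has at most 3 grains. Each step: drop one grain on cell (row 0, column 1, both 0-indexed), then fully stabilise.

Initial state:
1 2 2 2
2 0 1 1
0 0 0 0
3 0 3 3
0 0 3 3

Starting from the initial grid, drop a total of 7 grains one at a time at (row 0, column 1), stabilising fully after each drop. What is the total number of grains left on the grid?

30

step 0: 1 2 2 2
2 0 1 1
0 0 0 0
3 0 3 3
0 0 3 3
step 1: 1 3 2 2
2 0 1 1
0 0 0 0
3 0 3 3
0 0 3 3
step 2: 2 0 3 2
2 1 1 1
0 0 0 0
3 0 3 3
0 0 3 3
step 3: 2 1 3 2
2 1 1 1
0 0 0 0
3 0 3 3
0 0 3 3
step 4: 2 2 3 2
2 1 1 1
0 0 0 0
3 0 3 3
0 0 3 3
step 5: 2 3 3 2
2 1 1 1
0 0 0 0
3 0 3 3
0 0 3 3
step 6: 3 1 0 3
2 2 2 1
0 0 0 0
3 0 3 3
0 0 3 3
step 7: 3 2 0 3
2 2 2 1
0 0 0 0
3 0 3 3
0 0 3 3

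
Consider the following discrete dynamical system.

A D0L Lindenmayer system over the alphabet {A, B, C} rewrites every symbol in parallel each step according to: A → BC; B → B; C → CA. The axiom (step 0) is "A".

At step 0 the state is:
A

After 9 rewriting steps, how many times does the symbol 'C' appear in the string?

34

k=0  A
k=1  BC
k=2  BCA
k=3  BCABC
k=4  BCABCBCA
k=5  BCABCBCABCABC
k=6  BCABCBCABCABCBCABCBCA
k=7  BCABCBCABCABCBCABCBCABCABCBCABCABC
k=8  BCABCBCABCABCBCABCBCABCABCBCABCABCBCABCBCABCABCBCABCBCA
k=9  BCABCBCABCABCBCABCBCABCABCBCABCABCBCABCBCABCABCBCABCBCABCABCBCABCABCBCABCBCABCABCBCABCABC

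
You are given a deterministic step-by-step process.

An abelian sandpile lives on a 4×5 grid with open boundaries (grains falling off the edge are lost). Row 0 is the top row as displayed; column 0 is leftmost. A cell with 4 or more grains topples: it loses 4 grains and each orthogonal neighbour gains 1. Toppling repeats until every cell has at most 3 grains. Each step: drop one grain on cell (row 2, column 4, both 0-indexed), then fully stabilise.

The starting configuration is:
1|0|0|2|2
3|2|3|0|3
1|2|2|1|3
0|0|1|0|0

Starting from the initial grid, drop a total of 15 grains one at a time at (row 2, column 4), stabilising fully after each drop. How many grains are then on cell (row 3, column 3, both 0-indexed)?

2

gen 0: 1|0|0|2|2
3|2|3|0|3
1|2|2|1|3
0|0|1|0|0
gen 1: 1|0|0|2|3
3|2|3|1|0
1|2|2|2|1
0|0|1|0|1
gen 2: 1|0|0|2|3
3|2|3|1|0
1|2|2|2|2
0|0|1|0|1
gen 3: 1|0|0|2|3
3|2|3|1|0
1|2|2|2|3
0|0|1|0|1
gen 4: 1|0|0|2|3
3|2|3|1|1
1|2|2|3|0
0|0|1|0|2
gen 5: 1|0|0|2|3
3|2|3|1|1
1|2|2|3|1
0|0|1|0|2
gen 6: 1|0|0|2|3
3|2|3|1|1
1|2|2|3|2
0|0|1|0|2
gen 7: 1|0|0|2|3
3|2|3|1|1
1|2|2|3|3
0|0|1|0|2
gen 8: 1|0|0|2|3
3|2|3|2|2
1|2|3|0|1
0|0|1|1|3
gen 9: 1|0|0|2|3
3|2|3|2|2
1|2|3|0|2
0|0|1|1|3
gen 10: 1|0|0|2|3
3|2|3|2|2
1|2|3|0|3
0|0|1|1|3
gen 11: 1|0|0|2|3
3|2|3|2|3
1|2|3|1|1
0|0|1|2|0
gen 12: 1|0|0|2|3
3|2|3|2|3
1|2|3|1|2
0|0|1|2|0
gen 13: 1|0|0|2|3
3|2|3|2|3
1|2|3|1|3
0|0|1|2|0
gen 14: 1|0|0|3|0
3|2|3|3|1
1|2|3|2|1
0|0|1|2|1
gen 15: 1|0|0|3|0
3|2|3|3|1
1|2|3|2|2
0|0|1|2|1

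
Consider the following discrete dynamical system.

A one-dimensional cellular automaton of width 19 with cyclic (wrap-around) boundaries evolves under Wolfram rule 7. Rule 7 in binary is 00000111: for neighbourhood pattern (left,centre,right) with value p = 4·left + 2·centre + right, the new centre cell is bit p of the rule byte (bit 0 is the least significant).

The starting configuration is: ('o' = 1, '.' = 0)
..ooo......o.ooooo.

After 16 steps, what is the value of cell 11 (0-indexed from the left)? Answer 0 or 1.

t=0: ..ooo......o.ooooo.
t=1: oo....oooooo.......
t=2: ...ooo.......oooooo
t=3: .oo....oooooo......
t=4: o...ooo.......ooooo
t=5: ..oo....oooooo.....
t=6: oo...ooo.......oooo
t=7: ...oo....oooooo....
t=8: ooo...ooo.......ooo
t=9: ....oo....oooooo...
t=10: oooo...ooo.......oo
t=11: .....oo....oooooo..
t=12: ooooo...ooo.......o
t=13: ......oo....oooooo.
t=14: oooooo...ooo.......
t=15: .......oo....oooooo
t=16: .oooooo...ooo......

1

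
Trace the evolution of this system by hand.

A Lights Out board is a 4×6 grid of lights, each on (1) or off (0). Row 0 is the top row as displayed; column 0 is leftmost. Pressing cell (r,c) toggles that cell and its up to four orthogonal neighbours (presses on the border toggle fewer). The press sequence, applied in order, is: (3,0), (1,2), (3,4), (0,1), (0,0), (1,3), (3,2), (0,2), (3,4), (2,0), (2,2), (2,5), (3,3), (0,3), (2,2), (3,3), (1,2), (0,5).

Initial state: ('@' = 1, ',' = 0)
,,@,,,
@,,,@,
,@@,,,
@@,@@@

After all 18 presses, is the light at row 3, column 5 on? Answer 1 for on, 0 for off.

0

gen 0: ,,@,,,
@,,,@,
,@@,,,
@@,@@@
gen 1: ,,@,,,
@,,,@,
@@@,,,
,,,@@@
gen 2: ,,,,,,
@@@@@,
@@,,,,
,,,@@@
gen 3: ,,,,,,
@@@@@,
@@,,@,
,,,,,,
gen 4: @@@,,,
@,@@@,
@@,,@,
,,,,,,
gen 5: ,,@,,,
,,@@@,
@@,,@,
,,,,,,
gen 6: ,,@@,,
,,,,,,
@@,@@,
,,,,,,
gen 7: ,,@@,,
,,,,,,
@@@@@,
,@@@,,
gen 8: ,@,,,,
,,@,,,
@@@@@,
,@@@,,
gen 9: ,@,,,,
,,@,,,
@@@@,,
,@@,@@
gen 10: ,@,,,,
@,@,,,
,,@@,,
@@@,@@
gen 11: ,@,,,,
@,,,,,
,@,,,,
@@,,@@
gen 12: ,@,,,,
@,,,,@
,@,,@@
@@,,@,
gen 13: ,@,,,,
@,,,,@
,@,@@@
@@@@,,
gen 14: ,@@@@,
@,,@,@
,@,@@@
@@@@,,
gen 15: ,@@@@,
@,@@,@
,,@,@@
@@,@,,
gen 16: ,@@@@,
@,@@,@
,,@@@@
@@@,@,
gen 17: ,@,@@,
@@,,,@
,,,@@@
@@@,@,
gen 18: ,@,@,@
@@,,,,
,,,@@@
@@@,@,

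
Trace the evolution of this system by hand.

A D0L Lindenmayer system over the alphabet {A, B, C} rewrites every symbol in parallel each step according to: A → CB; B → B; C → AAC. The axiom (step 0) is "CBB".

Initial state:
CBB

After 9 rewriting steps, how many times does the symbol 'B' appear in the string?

342

step 0: CBB
step 1: AACBB
step 2: CBCBAACBB
step 3: AACBAACBCBCBAACBB
step 4: CBCBAACBCBCBAACBAACBAACBCBCBAACBB
step 5: AACBAACBCBCBAACBAACBAACBCBCBAACBCBCBAACBCBCBAACBAACBAACBCBCBAACBB
step 6: CBCBAACBCBCBAACBAACBAACBCBCBAACBCBCBAACBCBCBAACBAACBAACBCB…BCBCBAACBAACBAACBCBCBAACBCBCBAACBCBCBAACBAACBAACBCBCBAACBB  (len 129)
step 7: AACBAACBCBCBAACBAACBAACBCBCBAACBCBCBAACBCBCBAACBAACBAACBCB…BCBCBAACBAACBAACBCBCBAACBCBCBAACBCBCBAACBAACBAACBCBCBAACBB  (len 257)
step 8: CBCBAACBCBCBAACBAACBAACBCBCBAACBCBCBAACBCBCBAACBAACBAACBCB…BCBCBAACBAACBAACBCBCBAACBCBCBAACBCBCBAACBAACBAACBCBCBAACBB  (len 513)
step 9: AACBAACBCBCBAACBAACBAACBCBCBAACBCBCBAACBCBCBAACBAACBAACBCB…BCBCBAACBAACBAACBCBCBAACBCBCBAACBCBCBAACBAACBAACBCBCBAACBB  (len 1025)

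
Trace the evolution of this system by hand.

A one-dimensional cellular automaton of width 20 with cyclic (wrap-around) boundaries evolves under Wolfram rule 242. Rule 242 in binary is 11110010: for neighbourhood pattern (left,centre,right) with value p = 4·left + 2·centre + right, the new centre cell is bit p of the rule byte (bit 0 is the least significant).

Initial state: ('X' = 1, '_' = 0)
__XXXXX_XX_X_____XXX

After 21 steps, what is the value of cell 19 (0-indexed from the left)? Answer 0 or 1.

[0] __XXXXX_XX_X_____XXX
[1] XX_XXXXX_XX_X___X_XX
[2] XXX_XXXXX_XX_X_X_X_X
[3] XXXX_XXXXX_XX_X_X_X_
[4] _XXXX_XXXXX_XX_X_X_X
[5] X_XXXX_XXXXX_XX_X_X_
[6] _X_XXXX_XXXXX_XX_X_X
[7] X_X_XXXX_XXXXX_XX_X_
[8] _X_X_XXXX_XXXXX_XX_X
[9] X_X_X_XXXX_XXXXX_XX_
[10] _X_X_X_XXXX_XXXXX_XX
[11] X_X_X_X_XXXX_XXXXX_X
[12] XX_X_X_X_XXXX_XXXXX_
[13] _XX_X_X_X_XXXX_XXXXX
[14] X_XX_X_X_X_XXXX_XXXX
[15] XX_XX_X_X_X_XXXX_XXX
[16] XXX_XX_X_X_X_XXXX_XX
[17] XXXX_XX_X_X_X_XXXX_X
[18] XXXXX_XX_X_X_X_XXXX_
[19] _XXXXX_XX_X_X_X_XXXX
[20] X_XXXXX_XX_X_X_X_XXX
[21] XX_XXXXX_XX_X_X_X_XX

1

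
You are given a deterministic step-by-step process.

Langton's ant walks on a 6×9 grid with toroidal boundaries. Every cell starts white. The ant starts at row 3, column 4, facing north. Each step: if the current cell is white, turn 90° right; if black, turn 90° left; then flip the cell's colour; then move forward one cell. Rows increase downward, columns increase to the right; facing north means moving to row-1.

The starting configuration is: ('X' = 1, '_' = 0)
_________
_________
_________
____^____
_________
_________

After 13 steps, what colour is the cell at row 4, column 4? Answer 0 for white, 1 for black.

k=0  _________
_________
_________
____^____
_________
_________
k=1  _________
_________
_________
____X>___
_________
_________
k=2  _________
_________
_________
____XX___
_____v___
_________
k=3  _________
_________
_________
____XX___
____<X___
_________
k=4  _________
_________
_________
____^X___
____XX___
_________
k=5  _________
_________
_________
___<_X___
____XX___
_________
k=6  _________
_________
___^_____
___X_X___
____XX___
_________
k=7  _________
_________
___X>____
___X_X___
____XX___
_________
k=8  _________
_________
___XX____
___XvX___
____XX___
_________
k=9  _________
_________
___XX____
___<XX___
____XX___
_________
k=10  _________
_________
___XX____
____XX___
___vXX___
_________
k=11  _________
_________
___XX____
____XX___
__<XXX___
_________
k=12  _________
_________
___XX____
__^_XX___
__XXXX___
_________
k=13  _________
_________
___XX____
__X>XX___
__XXXX___
_________

1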